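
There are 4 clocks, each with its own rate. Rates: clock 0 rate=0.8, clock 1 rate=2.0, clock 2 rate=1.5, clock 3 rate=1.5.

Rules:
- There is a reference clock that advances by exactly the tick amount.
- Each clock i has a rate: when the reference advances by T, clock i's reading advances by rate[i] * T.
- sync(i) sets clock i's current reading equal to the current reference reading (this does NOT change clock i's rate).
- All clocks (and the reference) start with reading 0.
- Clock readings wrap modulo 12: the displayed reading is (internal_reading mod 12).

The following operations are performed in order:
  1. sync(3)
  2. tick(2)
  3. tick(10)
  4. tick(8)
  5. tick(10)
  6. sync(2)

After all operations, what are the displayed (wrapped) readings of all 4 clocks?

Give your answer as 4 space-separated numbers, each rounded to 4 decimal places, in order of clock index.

Answer: 0.0000 0.0000 6.0000 9.0000

Derivation:
After op 1 sync(3): ref=0.0000 raw=[0.0000 0.0000 0.0000 0.0000]
After op 2 tick(2): ref=2.0000 raw=[1.6000 4.0000 3.0000 3.0000]
After op 3 tick(10): ref=12.0000 raw=[9.6000 24.0000 18.0000 18.0000]
After op 4 tick(8): ref=20.0000 raw=[16.0000 40.0000 30.0000 30.0000]
After op 5 tick(10): ref=30.0000 raw=[24.0000 60.0000 45.0000 45.0000]
After op 6 sync(2): ref=30.0000 raw=[24.0000 60.0000 30.0000 45.0000]
Wrap final raw readings (mod 12): 24.0000 mod 12 = 0.0000; 60.0000 mod 12 = 0.0000; 30.0000 mod 12 = 6.0000; 45.0000 mod 12 = 9.0000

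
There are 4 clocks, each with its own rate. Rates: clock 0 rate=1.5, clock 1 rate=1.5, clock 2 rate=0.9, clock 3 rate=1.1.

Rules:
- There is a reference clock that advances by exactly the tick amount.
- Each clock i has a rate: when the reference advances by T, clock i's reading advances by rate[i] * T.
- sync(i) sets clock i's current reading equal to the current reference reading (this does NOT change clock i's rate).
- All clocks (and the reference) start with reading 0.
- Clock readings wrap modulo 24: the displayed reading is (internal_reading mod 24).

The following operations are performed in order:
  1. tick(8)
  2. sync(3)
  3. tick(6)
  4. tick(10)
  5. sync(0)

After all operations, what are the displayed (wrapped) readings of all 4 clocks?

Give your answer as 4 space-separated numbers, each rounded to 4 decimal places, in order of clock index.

After op 1 tick(8): ref=8.0000 raw=[12.0000 12.0000 7.2000 8.8000]
After op 2 sync(3): ref=8.0000 raw=[12.0000 12.0000 7.2000 8.0000]
After op 3 tick(6): ref=14.0000 raw=[21.0000 21.0000 12.6000 14.6000]
After op 4 tick(10): ref=24.0000 raw=[36.0000 36.0000 21.6000 25.6000]
After op 5 sync(0): ref=24.0000 raw=[24.0000 36.0000 21.6000 25.6000]
Wrap final raw readings (mod 24): 24.0000 mod 24 = 0.0000; 36.0000 mod 24 = 12.0000; 21.6000 mod 24 = 21.6000; 25.6000 mod 24 = 1.6000

Answer: 0.0000 12.0000 21.6000 1.6000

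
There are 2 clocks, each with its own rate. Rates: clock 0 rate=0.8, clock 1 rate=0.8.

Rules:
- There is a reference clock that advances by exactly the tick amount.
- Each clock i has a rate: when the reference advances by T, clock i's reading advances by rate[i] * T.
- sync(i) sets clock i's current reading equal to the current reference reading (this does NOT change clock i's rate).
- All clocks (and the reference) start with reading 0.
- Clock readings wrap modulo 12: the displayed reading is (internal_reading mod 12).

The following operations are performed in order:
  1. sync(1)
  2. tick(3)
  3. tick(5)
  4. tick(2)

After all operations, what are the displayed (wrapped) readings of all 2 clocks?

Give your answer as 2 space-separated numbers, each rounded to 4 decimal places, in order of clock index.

Answer: 8.0000 8.0000

Derivation:
After op 1 sync(1): ref=0.0000 raw=[0.0000 0.0000]
After op 2 tick(3): ref=3.0000 raw=[2.4000 2.4000]
After op 3 tick(5): ref=8.0000 raw=[6.4000 6.4000]
After op 4 tick(2): ref=10.0000 raw=[8.0000 8.0000]
Wrap final raw readings (mod 12): 8.0000 mod 12 = 8.0000; 8.0000 mod 12 = 8.0000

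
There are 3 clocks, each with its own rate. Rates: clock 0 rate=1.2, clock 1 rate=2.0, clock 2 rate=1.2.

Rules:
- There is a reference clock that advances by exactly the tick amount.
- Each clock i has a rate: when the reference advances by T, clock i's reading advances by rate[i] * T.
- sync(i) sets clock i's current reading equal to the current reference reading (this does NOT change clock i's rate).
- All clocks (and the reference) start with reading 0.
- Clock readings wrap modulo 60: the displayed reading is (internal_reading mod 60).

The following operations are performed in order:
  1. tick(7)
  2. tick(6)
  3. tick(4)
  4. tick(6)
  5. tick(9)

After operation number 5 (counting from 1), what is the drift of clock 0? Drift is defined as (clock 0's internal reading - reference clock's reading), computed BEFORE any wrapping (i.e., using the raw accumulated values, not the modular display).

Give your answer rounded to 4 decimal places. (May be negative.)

Answer: 6.4000

Derivation:
After op 1 tick(7): ref=7.0000 raw=[8.4000 14.0000 8.4000]
After op 2 tick(6): ref=13.0000 raw=[15.6000 26.0000 15.6000]
After op 3 tick(4): ref=17.0000 raw=[20.4000 34.0000 20.4000]
After op 4 tick(6): ref=23.0000 raw=[27.6000 46.0000 27.6000]
After op 5 tick(9): ref=32.0000 raw=[38.4000 64.0000 38.4000]
Drift of clock 0 after op 5: 38.4000 - 32.0000 = 6.4000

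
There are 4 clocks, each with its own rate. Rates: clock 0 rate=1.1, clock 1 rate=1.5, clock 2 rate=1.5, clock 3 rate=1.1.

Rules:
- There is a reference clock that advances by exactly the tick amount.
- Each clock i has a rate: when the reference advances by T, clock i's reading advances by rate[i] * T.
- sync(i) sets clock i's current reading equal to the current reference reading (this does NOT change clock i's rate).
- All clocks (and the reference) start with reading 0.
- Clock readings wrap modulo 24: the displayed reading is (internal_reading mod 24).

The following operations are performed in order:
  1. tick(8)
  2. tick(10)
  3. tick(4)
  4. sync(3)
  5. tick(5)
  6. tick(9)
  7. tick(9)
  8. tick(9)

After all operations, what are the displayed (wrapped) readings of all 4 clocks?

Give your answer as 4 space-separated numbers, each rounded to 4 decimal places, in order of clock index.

Answer: 11.4000 9.0000 9.0000 9.2000

Derivation:
After op 1 tick(8): ref=8.0000 raw=[8.8000 12.0000 12.0000 8.8000]
After op 2 tick(10): ref=18.0000 raw=[19.8000 27.0000 27.0000 19.8000]
After op 3 tick(4): ref=22.0000 raw=[24.2000 33.0000 33.0000 24.2000]
After op 4 sync(3): ref=22.0000 raw=[24.2000 33.0000 33.0000 22.0000]
After op 5 tick(5): ref=27.0000 raw=[29.7000 40.5000 40.5000 27.5000]
After op 6 tick(9): ref=36.0000 raw=[39.6000 54.0000 54.0000 37.4000]
After op 7 tick(9): ref=45.0000 raw=[49.5000 67.5000 67.5000 47.3000]
After op 8 tick(9): ref=54.0000 raw=[59.4000 81.0000 81.0000 57.2000]
Wrap final raw readings (mod 24): 59.4000 mod 24 = 11.4000; 81.0000 mod 24 = 9.0000; 81.0000 mod 24 = 9.0000; 57.2000 mod 24 = 9.2000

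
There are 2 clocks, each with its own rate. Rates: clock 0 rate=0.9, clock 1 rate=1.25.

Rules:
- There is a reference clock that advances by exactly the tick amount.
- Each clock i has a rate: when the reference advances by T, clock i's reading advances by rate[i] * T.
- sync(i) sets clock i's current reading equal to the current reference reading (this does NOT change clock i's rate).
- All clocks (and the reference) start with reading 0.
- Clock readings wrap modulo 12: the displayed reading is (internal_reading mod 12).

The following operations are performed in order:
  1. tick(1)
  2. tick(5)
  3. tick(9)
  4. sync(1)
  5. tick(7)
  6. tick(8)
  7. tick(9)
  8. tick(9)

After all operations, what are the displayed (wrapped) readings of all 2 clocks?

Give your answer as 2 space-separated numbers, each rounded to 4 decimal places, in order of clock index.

After op 1 tick(1): ref=1.0000 raw=[0.9000 1.2500]
After op 2 tick(5): ref=6.0000 raw=[5.4000 7.5000]
After op 3 tick(9): ref=15.0000 raw=[13.5000 18.7500]
After op 4 sync(1): ref=15.0000 raw=[13.5000 15.0000]
After op 5 tick(7): ref=22.0000 raw=[19.8000 23.7500]
After op 6 tick(8): ref=30.0000 raw=[27.0000 33.7500]
After op 7 tick(9): ref=39.0000 raw=[35.1000 45.0000]
After op 8 tick(9): ref=48.0000 raw=[43.2000 56.2500]
Wrap final raw readings (mod 12): 43.2000 mod 12 = 7.2000; 56.2500 mod 12 = 8.2500

Answer: 7.2000 8.2500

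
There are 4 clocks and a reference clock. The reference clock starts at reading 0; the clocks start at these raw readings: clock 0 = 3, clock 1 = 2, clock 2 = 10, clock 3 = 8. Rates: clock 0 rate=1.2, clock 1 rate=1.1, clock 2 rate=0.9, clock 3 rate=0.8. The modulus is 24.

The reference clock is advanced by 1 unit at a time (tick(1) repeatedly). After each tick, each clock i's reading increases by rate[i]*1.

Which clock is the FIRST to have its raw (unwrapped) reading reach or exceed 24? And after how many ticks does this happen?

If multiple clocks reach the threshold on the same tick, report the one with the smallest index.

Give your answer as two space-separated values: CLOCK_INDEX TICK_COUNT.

clock 0: start=3, rate=1.2, needs 24-3 = 21; ticks = ceil(21/1.2) = ceil(17.5000) = 18; reading at tick 18 = 3 + 1.2*18 = 24.6000
clock 1: start=2, rate=1.1, needs 24-2 = 22; ticks = ceil(22/1.1) = ceil(20.0000) = 20; reading at tick 20 = 2 + 1.1*20 = 24.0000
clock 2: start=10, rate=0.9, needs 24-10 = 14; ticks = ceil(14/0.9) = ceil(15.5556) = 16; reading at tick 16 = 10 + 0.9*16 = 24.4000
clock 3: start=8, rate=0.8, needs 24-8 = 16; ticks = ceil(16/0.8) = ceil(20.0000) = 20; reading at tick 20 = 8 + 0.8*20 = 24.0000
Minimum tick count = 16; winners = [2]; smallest index = 2

Answer: 2 16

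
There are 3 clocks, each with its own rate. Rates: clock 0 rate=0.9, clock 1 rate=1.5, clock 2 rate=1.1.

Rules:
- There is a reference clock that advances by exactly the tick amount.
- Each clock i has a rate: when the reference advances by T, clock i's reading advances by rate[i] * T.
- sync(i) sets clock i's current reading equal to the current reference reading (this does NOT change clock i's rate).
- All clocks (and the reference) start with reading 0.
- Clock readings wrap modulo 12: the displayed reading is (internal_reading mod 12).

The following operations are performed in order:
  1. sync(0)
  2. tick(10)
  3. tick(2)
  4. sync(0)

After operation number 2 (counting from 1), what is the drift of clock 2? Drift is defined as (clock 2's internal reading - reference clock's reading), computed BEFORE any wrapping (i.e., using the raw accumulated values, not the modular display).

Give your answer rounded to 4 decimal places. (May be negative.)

Answer: 1.0000

Derivation:
After op 1 sync(0): ref=0.0000 raw=[0.0000 0.0000 0.0000]
After op 2 tick(10): ref=10.0000 raw=[9.0000 15.0000 11.0000]
Drift of clock 2 after op 2: 11.0000 - 10.0000 = 1.0000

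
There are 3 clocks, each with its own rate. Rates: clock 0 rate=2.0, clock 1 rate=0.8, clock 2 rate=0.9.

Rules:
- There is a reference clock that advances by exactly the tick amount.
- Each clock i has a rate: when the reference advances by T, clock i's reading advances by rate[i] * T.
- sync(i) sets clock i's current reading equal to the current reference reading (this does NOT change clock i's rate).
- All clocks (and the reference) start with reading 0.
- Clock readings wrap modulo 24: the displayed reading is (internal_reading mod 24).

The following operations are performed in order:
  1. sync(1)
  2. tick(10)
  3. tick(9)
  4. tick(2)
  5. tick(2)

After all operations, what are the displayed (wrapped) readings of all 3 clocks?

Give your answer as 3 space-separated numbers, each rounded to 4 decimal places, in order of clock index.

Answer: 22.0000 18.4000 20.7000

Derivation:
After op 1 sync(1): ref=0.0000 raw=[0.0000 0.0000 0.0000]
After op 2 tick(10): ref=10.0000 raw=[20.0000 8.0000 9.0000]
After op 3 tick(9): ref=19.0000 raw=[38.0000 15.2000 17.1000]
After op 4 tick(2): ref=21.0000 raw=[42.0000 16.8000 18.9000]
After op 5 tick(2): ref=23.0000 raw=[46.0000 18.4000 20.7000]
Wrap final raw readings (mod 24): 46.0000 mod 24 = 22.0000; 18.4000 mod 24 = 18.4000; 20.7000 mod 24 = 20.7000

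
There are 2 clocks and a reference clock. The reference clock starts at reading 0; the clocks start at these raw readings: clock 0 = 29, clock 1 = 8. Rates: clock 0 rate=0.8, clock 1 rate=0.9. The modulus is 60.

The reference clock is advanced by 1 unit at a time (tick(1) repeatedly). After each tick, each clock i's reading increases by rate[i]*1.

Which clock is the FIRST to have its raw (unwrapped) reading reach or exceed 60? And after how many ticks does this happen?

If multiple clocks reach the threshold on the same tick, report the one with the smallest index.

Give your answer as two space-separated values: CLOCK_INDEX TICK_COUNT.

Answer: 0 39

Derivation:
clock 0: start=29, rate=0.8, needs 60-29 = 31; ticks = ceil(31/0.8) = ceil(38.7500) = 39; reading at tick 39 = 29 + 0.8*39 = 60.2000
clock 1: start=8, rate=0.9, needs 60-8 = 52; ticks = ceil(52/0.9) = ceil(57.7778) = 58; reading at tick 58 = 8 + 0.9*58 = 60.2000
Minimum tick count = 39; winners = [0]; smallest index = 0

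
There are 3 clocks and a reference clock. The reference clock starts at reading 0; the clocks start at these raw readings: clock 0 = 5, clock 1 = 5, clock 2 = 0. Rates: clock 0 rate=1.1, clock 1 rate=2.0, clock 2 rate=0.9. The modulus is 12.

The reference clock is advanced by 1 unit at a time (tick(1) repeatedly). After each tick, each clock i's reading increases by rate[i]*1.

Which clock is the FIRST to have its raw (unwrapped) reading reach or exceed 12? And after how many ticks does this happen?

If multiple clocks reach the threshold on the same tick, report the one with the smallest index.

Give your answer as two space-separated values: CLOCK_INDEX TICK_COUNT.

clock 0: start=5, rate=1.1, needs 12-5 = 7; ticks = ceil(7/1.1) = ceil(6.3636) = 7; reading at tick 7 = 5 + 1.1*7 = 12.7000
clock 1: start=5, rate=2.0, needs 12-5 = 7; ticks = ceil(7/2.0) = ceil(3.5000) = 4; reading at tick 4 = 5 + 2.0*4 = 13.0000
clock 2: start=0, rate=0.9, needs 12-0 = 12; ticks = ceil(12/0.9) = ceil(13.3333) = 14; reading at tick 14 = 0 + 0.9*14 = 12.6000
Minimum tick count = 4; winners = [1]; smallest index = 1

Answer: 1 4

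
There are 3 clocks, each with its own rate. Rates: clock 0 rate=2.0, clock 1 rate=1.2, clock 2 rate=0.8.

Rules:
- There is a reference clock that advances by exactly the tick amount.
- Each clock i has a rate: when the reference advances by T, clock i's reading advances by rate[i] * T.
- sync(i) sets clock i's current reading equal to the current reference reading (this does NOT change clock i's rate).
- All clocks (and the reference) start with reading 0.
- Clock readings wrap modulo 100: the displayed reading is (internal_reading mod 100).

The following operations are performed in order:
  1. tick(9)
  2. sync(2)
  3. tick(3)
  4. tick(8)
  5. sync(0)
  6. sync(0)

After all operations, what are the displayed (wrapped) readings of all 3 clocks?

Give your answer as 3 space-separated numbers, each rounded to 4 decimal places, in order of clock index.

After op 1 tick(9): ref=9.0000 raw=[18.0000 10.8000 7.2000]
After op 2 sync(2): ref=9.0000 raw=[18.0000 10.8000 9.0000]
After op 3 tick(3): ref=12.0000 raw=[24.0000 14.4000 11.4000]
After op 4 tick(8): ref=20.0000 raw=[40.0000 24.0000 17.8000]
After op 5 sync(0): ref=20.0000 raw=[20.0000 24.0000 17.8000]
After op 6 sync(0): ref=20.0000 raw=[20.0000 24.0000 17.8000]
Wrap final raw readings (mod 100): 20.0000 mod 100 = 20.0000; 24.0000 mod 100 = 24.0000; 17.8000 mod 100 = 17.8000

Answer: 20.0000 24.0000 17.8000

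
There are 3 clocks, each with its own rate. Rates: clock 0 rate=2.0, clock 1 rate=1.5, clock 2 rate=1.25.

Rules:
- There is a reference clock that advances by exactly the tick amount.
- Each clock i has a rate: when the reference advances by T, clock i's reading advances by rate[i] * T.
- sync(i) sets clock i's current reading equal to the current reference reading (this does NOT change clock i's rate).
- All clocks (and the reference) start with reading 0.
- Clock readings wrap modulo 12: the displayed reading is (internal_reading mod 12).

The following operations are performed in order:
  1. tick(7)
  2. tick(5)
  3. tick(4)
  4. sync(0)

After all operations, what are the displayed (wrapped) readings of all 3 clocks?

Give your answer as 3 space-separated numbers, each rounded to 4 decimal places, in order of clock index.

After op 1 tick(7): ref=7.0000 raw=[14.0000 10.5000 8.7500]
After op 2 tick(5): ref=12.0000 raw=[24.0000 18.0000 15.0000]
After op 3 tick(4): ref=16.0000 raw=[32.0000 24.0000 20.0000]
After op 4 sync(0): ref=16.0000 raw=[16.0000 24.0000 20.0000]
Wrap final raw readings (mod 12): 16.0000 mod 12 = 4.0000; 24.0000 mod 12 = 0.0000; 20.0000 mod 12 = 8.0000

Answer: 4.0000 0.0000 8.0000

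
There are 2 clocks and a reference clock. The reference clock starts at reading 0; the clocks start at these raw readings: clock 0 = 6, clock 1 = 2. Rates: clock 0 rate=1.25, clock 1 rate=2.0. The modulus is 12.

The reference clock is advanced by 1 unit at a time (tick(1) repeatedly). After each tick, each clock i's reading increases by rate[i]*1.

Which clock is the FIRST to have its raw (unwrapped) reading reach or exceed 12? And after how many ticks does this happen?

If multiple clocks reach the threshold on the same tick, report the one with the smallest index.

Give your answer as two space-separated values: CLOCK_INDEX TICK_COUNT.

Answer: 0 5

Derivation:
clock 0: start=6, rate=1.25, needs 12-6 = 6; ticks = ceil(6/1.25) = ceil(4.8000) = 5; reading at tick 5 = 6 + 1.25*5 = 12.2500
clock 1: start=2, rate=2.0, needs 12-2 = 10; ticks = ceil(10/2.0) = ceil(5.0000) = 5; reading at tick 5 = 2 + 2.0*5 = 12.0000
Minimum tick count = 5; winners = [0, 1]; smallest index = 0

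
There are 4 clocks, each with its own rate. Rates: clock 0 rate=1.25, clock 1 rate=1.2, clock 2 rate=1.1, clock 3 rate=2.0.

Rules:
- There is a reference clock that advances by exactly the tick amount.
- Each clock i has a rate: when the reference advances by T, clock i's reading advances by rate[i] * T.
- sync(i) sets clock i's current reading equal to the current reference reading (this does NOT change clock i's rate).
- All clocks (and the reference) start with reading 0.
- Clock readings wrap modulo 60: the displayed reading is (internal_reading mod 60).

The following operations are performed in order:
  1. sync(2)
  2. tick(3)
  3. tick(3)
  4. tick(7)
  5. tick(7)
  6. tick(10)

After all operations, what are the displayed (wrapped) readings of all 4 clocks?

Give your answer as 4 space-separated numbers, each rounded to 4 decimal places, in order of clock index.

After op 1 sync(2): ref=0.0000 raw=[0.0000 0.0000 0.0000 0.0000]
After op 2 tick(3): ref=3.0000 raw=[3.7500 3.6000 3.3000 6.0000]
After op 3 tick(3): ref=6.0000 raw=[7.5000 7.2000 6.6000 12.0000]
After op 4 tick(7): ref=13.0000 raw=[16.2500 15.6000 14.3000 26.0000]
After op 5 tick(7): ref=20.0000 raw=[25.0000 24.0000 22.0000 40.0000]
After op 6 tick(10): ref=30.0000 raw=[37.5000 36.0000 33.0000 60.0000]
Wrap final raw readings (mod 60): 37.5000 mod 60 = 37.5000; 36.0000 mod 60 = 36.0000; 33.0000 mod 60 = 33.0000; 60.0000 mod 60 = 0.0000

Answer: 37.5000 36.0000 33.0000 0.0000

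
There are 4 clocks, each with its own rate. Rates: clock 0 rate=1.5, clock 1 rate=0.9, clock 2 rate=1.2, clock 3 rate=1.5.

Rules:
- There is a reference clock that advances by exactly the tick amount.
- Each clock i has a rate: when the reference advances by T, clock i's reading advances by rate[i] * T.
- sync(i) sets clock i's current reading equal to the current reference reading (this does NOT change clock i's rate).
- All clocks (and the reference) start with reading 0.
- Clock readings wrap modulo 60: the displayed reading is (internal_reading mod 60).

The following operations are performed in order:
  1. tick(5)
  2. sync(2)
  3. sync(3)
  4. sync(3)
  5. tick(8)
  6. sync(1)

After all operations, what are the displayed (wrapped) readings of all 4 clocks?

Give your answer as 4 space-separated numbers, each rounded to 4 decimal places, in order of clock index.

Answer: 19.5000 13.0000 14.6000 17.0000

Derivation:
After op 1 tick(5): ref=5.0000 raw=[7.5000 4.5000 6.0000 7.5000]
After op 2 sync(2): ref=5.0000 raw=[7.5000 4.5000 5.0000 7.5000]
After op 3 sync(3): ref=5.0000 raw=[7.5000 4.5000 5.0000 5.0000]
After op 4 sync(3): ref=5.0000 raw=[7.5000 4.5000 5.0000 5.0000]
After op 5 tick(8): ref=13.0000 raw=[19.5000 11.7000 14.6000 17.0000]
After op 6 sync(1): ref=13.0000 raw=[19.5000 13.0000 14.6000 17.0000]
Wrap final raw readings (mod 60): 19.5000 mod 60 = 19.5000; 13.0000 mod 60 = 13.0000; 14.6000 mod 60 = 14.6000; 17.0000 mod 60 = 17.0000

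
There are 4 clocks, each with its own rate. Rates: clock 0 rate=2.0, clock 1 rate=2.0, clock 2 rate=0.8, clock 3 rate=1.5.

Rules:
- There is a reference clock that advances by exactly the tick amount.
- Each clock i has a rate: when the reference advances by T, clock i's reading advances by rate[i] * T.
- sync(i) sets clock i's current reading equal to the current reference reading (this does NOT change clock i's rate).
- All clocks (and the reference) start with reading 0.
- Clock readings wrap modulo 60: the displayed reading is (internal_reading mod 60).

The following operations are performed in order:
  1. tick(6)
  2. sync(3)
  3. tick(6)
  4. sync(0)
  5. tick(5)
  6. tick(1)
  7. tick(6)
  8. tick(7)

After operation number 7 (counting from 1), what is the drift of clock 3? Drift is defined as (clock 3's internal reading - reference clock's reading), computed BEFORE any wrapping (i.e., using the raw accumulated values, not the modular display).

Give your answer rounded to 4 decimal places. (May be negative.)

Answer: 9.0000

Derivation:
After op 1 tick(6): ref=6.0000 raw=[12.0000 12.0000 4.8000 9.0000]
After op 2 sync(3): ref=6.0000 raw=[12.0000 12.0000 4.8000 6.0000]
After op 3 tick(6): ref=12.0000 raw=[24.0000 24.0000 9.6000 15.0000]
After op 4 sync(0): ref=12.0000 raw=[12.0000 24.0000 9.6000 15.0000]
After op 5 tick(5): ref=17.0000 raw=[22.0000 34.0000 13.6000 22.5000]
After op 6 tick(1): ref=18.0000 raw=[24.0000 36.0000 14.4000 24.0000]
After op 7 tick(6): ref=24.0000 raw=[36.0000 48.0000 19.2000 33.0000]
Drift of clock 3 after op 7: 33.0000 - 24.0000 = 9.0000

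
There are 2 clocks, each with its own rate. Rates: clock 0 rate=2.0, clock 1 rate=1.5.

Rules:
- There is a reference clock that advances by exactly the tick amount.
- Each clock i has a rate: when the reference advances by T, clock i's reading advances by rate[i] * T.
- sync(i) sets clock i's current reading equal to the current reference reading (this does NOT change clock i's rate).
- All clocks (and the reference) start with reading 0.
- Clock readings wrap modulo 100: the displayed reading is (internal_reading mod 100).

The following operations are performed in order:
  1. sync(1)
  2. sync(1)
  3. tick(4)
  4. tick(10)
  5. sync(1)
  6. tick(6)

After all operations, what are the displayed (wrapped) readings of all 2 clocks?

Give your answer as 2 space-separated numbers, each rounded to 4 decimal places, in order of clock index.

Answer: 40.0000 23.0000

Derivation:
After op 1 sync(1): ref=0.0000 raw=[0.0000 0.0000]
After op 2 sync(1): ref=0.0000 raw=[0.0000 0.0000]
After op 3 tick(4): ref=4.0000 raw=[8.0000 6.0000]
After op 4 tick(10): ref=14.0000 raw=[28.0000 21.0000]
After op 5 sync(1): ref=14.0000 raw=[28.0000 14.0000]
After op 6 tick(6): ref=20.0000 raw=[40.0000 23.0000]
Wrap final raw readings (mod 100): 40.0000 mod 100 = 40.0000; 23.0000 mod 100 = 23.0000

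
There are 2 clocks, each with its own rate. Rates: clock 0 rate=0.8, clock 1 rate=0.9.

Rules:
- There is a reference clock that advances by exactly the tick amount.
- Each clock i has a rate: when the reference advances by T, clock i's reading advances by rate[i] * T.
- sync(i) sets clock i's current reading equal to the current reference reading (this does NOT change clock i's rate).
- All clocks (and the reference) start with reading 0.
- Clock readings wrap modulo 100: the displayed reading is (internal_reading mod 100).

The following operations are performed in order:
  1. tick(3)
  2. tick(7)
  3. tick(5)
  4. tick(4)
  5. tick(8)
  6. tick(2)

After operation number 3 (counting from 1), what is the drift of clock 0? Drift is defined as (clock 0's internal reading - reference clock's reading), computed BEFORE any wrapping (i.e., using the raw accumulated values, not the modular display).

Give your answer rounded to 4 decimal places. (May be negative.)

After op 1 tick(3): ref=3.0000 raw=[2.4000 2.7000]
After op 2 tick(7): ref=10.0000 raw=[8.0000 9.0000]
After op 3 tick(5): ref=15.0000 raw=[12.0000 13.5000]
Drift of clock 0 after op 3: 12.0000 - 15.0000 = -3.0000

Answer: -3.0000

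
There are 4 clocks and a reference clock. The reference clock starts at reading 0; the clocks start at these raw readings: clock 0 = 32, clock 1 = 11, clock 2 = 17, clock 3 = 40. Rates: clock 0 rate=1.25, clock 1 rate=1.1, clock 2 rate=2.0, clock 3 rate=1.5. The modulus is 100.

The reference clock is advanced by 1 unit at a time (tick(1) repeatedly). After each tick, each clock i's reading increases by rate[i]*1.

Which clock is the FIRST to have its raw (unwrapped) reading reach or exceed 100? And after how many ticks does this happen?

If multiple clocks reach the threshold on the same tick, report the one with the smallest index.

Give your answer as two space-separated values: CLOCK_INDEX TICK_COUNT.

Answer: 3 40

Derivation:
clock 0: start=32, rate=1.25, needs 100-32 = 68; ticks = ceil(68/1.25) = ceil(54.4000) = 55; reading at tick 55 = 32 + 1.25*55 = 100.7500
clock 1: start=11, rate=1.1, needs 100-11 = 89; ticks = ceil(89/1.1) = ceil(80.9091) = 81; reading at tick 81 = 11 + 1.1*81 = 100.1000
clock 2: start=17, rate=2.0, needs 100-17 = 83; ticks = ceil(83/2.0) = ceil(41.5000) = 42; reading at tick 42 = 17 + 2.0*42 = 101.0000
clock 3: start=40, rate=1.5, needs 100-40 = 60; ticks = ceil(60/1.5) = ceil(40.0000) = 40; reading at tick 40 = 40 + 1.5*40 = 100.0000
Minimum tick count = 40; winners = [3]; smallest index = 3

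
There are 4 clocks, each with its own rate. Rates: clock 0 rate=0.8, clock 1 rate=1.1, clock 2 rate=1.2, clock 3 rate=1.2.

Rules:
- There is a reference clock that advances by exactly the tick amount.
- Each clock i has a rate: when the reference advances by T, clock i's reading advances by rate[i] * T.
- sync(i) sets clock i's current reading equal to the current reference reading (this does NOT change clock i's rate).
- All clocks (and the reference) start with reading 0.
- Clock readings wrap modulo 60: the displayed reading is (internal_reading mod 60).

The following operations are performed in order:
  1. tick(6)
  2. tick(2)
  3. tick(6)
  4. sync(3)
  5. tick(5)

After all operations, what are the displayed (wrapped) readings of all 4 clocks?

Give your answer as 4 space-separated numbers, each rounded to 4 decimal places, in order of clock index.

After op 1 tick(6): ref=6.0000 raw=[4.8000 6.6000 7.2000 7.2000]
After op 2 tick(2): ref=8.0000 raw=[6.4000 8.8000 9.6000 9.6000]
After op 3 tick(6): ref=14.0000 raw=[11.2000 15.4000 16.8000 16.8000]
After op 4 sync(3): ref=14.0000 raw=[11.2000 15.4000 16.8000 14.0000]
After op 5 tick(5): ref=19.0000 raw=[15.2000 20.9000 22.8000 20.0000]
Wrap final raw readings (mod 60): 15.2000 mod 60 = 15.2000; 20.9000 mod 60 = 20.9000; 22.8000 mod 60 = 22.8000; 20.0000 mod 60 = 20.0000

Answer: 15.2000 20.9000 22.8000 20.0000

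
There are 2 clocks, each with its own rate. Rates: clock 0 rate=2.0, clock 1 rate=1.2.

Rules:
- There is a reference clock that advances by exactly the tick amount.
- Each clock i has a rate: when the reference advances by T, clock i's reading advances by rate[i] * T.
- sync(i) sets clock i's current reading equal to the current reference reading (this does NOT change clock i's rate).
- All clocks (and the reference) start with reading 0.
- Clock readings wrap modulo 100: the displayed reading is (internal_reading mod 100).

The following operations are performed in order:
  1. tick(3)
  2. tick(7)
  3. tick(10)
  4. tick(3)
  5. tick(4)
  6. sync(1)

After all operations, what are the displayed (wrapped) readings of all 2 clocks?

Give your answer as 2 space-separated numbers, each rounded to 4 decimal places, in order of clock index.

After op 1 tick(3): ref=3.0000 raw=[6.0000 3.6000]
After op 2 tick(7): ref=10.0000 raw=[20.0000 12.0000]
After op 3 tick(10): ref=20.0000 raw=[40.0000 24.0000]
After op 4 tick(3): ref=23.0000 raw=[46.0000 27.6000]
After op 5 tick(4): ref=27.0000 raw=[54.0000 32.4000]
After op 6 sync(1): ref=27.0000 raw=[54.0000 27.0000]
Wrap final raw readings (mod 100): 54.0000 mod 100 = 54.0000; 27.0000 mod 100 = 27.0000

Answer: 54.0000 27.0000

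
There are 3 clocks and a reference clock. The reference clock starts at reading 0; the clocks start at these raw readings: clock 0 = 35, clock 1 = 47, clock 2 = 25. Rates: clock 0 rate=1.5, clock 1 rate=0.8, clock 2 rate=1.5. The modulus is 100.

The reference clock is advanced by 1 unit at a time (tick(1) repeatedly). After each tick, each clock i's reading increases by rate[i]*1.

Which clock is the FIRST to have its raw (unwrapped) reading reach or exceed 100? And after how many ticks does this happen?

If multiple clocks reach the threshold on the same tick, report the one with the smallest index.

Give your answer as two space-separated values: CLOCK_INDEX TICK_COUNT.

clock 0: start=35, rate=1.5, needs 100-35 = 65; ticks = ceil(65/1.5) = ceil(43.3333) = 44; reading at tick 44 = 35 + 1.5*44 = 101.0000
clock 1: start=47, rate=0.8, needs 100-47 = 53; ticks = ceil(53/0.8) = ceil(66.2500) = 67; reading at tick 67 = 47 + 0.8*67 = 100.6000
clock 2: start=25, rate=1.5, needs 100-25 = 75; ticks = ceil(75/1.5) = ceil(50.0000) = 50; reading at tick 50 = 25 + 1.5*50 = 100.0000
Minimum tick count = 44; winners = [0]; smallest index = 0

Answer: 0 44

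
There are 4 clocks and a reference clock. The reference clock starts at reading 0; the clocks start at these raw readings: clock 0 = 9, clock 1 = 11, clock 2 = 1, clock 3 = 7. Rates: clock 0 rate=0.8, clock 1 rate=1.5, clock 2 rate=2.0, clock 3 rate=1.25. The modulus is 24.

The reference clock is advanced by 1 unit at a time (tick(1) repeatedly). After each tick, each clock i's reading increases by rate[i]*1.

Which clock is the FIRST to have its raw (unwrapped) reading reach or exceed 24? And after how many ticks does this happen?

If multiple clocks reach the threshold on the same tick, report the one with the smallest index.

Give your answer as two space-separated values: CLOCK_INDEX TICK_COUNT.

Answer: 1 9

Derivation:
clock 0: start=9, rate=0.8, needs 24-9 = 15; ticks = ceil(15/0.8) = ceil(18.7500) = 19; reading at tick 19 = 9 + 0.8*19 = 24.2000
clock 1: start=11, rate=1.5, needs 24-11 = 13; ticks = ceil(13/1.5) = ceil(8.6667) = 9; reading at tick 9 = 11 + 1.5*9 = 24.5000
clock 2: start=1, rate=2.0, needs 24-1 = 23; ticks = ceil(23/2.0) = ceil(11.5000) = 12; reading at tick 12 = 1 + 2.0*12 = 25.0000
clock 3: start=7, rate=1.25, needs 24-7 = 17; ticks = ceil(17/1.25) = ceil(13.6000) = 14; reading at tick 14 = 7 + 1.25*14 = 24.5000
Minimum tick count = 9; winners = [1]; smallest index = 1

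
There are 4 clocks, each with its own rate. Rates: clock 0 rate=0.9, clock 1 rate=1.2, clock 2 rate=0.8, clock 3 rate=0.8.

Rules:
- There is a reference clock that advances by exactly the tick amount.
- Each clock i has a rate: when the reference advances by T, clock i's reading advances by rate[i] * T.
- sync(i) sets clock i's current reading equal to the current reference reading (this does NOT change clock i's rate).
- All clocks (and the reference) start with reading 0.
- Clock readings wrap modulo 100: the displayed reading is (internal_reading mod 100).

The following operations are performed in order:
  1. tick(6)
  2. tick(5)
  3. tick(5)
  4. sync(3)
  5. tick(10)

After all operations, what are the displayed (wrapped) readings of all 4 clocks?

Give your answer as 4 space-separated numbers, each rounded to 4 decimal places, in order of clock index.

Answer: 23.4000 31.2000 20.8000 24.0000

Derivation:
After op 1 tick(6): ref=6.0000 raw=[5.4000 7.2000 4.8000 4.8000]
After op 2 tick(5): ref=11.0000 raw=[9.9000 13.2000 8.8000 8.8000]
After op 3 tick(5): ref=16.0000 raw=[14.4000 19.2000 12.8000 12.8000]
After op 4 sync(3): ref=16.0000 raw=[14.4000 19.2000 12.8000 16.0000]
After op 5 tick(10): ref=26.0000 raw=[23.4000 31.2000 20.8000 24.0000]
Wrap final raw readings (mod 100): 23.4000 mod 100 = 23.4000; 31.2000 mod 100 = 31.2000; 20.8000 mod 100 = 20.8000; 24.0000 mod 100 = 24.0000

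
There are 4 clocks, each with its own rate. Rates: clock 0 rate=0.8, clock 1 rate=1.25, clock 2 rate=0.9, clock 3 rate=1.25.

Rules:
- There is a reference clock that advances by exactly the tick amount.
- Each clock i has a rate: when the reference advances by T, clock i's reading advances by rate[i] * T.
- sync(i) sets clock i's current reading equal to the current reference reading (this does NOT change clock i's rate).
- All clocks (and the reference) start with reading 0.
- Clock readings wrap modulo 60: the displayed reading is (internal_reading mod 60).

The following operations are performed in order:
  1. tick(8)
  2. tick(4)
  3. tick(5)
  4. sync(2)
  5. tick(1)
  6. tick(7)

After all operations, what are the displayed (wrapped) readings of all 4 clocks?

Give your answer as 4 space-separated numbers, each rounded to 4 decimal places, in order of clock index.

Answer: 20.0000 31.2500 24.2000 31.2500

Derivation:
After op 1 tick(8): ref=8.0000 raw=[6.4000 10.0000 7.2000 10.0000]
After op 2 tick(4): ref=12.0000 raw=[9.6000 15.0000 10.8000 15.0000]
After op 3 tick(5): ref=17.0000 raw=[13.6000 21.2500 15.3000 21.2500]
After op 4 sync(2): ref=17.0000 raw=[13.6000 21.2500 17.0000 21.2500]
After op 5 tick(1): ref=18.0000 raw=[14.4000 22.5000 17.9000 22.5000]
After op 6 tick(7): ref=25.0000 raw=[20.0000 31.2500 24.2000 31.2500]
Wrap final raw readings (mod 60): 20.0000 mod 60 = 20.0000; 31.2500 mod 60 = 31.2500; 24.2000 mod 60 = 24.2000; 31.2500 mod 60 = 31.2500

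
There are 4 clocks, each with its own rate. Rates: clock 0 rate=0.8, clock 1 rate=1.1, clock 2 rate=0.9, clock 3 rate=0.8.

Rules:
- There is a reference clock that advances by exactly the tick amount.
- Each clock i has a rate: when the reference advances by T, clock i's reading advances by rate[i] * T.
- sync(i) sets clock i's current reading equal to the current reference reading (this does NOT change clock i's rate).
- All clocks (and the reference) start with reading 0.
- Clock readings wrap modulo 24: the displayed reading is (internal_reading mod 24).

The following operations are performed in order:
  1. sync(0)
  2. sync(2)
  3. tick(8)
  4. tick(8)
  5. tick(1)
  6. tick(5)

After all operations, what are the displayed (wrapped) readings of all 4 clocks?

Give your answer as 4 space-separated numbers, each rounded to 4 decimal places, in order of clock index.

After op 1 sync(0): ref=0.0000 raw=[0.0000 0.0000 0.0000 0.0000]
After op 2 sync(2): ref=0.0000 raw=[0.0000 0.0000 0.0000 0.0000]
After op 3 tick(8): ref=8.0000 raw=[6.4000 8.8000 7.2000 6.4000]
After op 4 tick(8): ref=16.0000 raw=[12.8000 17.6000 14.4000 12.8000]
After op 5 tick(1): ref=17.0000 raw=[13.6000 18.7000 15.3000 13.6000]
After op 6 tick(5): ref=22.0000 raw=[17.6000 24.2000 19.8000 17.6000]
Wrap final raw readings (mod 24): 17.6000 mod 24 = 17.6000; 24.2000 mod 24 = 0.2000; 19.8000 mod 24 = 19.8000; 17.6000 mod 24 = 17.6000

Answer: 17.6000 0.2000 19.8000 17.6000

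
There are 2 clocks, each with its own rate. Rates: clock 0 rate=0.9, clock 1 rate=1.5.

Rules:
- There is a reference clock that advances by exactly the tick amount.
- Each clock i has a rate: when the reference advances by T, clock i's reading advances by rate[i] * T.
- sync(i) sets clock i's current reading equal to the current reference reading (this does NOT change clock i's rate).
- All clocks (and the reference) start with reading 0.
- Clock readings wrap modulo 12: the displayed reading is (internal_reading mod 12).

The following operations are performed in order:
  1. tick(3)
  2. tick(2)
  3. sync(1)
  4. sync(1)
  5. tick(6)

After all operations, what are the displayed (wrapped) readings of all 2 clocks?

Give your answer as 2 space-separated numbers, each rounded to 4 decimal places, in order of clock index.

Answer: 9.9000 2.0000

Derivation:
After op 1 tick(3): ref=3.0000 raw=[2.7000 4.5000]
After op 2 tick(2): ref=5.0000 raw=[4.5000 7.5000]
After op 3 sync(1): ref=5.0000 raw=[4.5000 5.0000]
After op 4 sync(1): ref=5.0000 raw=[4.5000 5.0000]
After op 5 tick(6): ref=11.0000 raw=[9.9000 14.0000]
Wrap final raw readings (mod 12): 9.9000 mod 12 = 9.9000; 14.0000 mod 12 = 2.0000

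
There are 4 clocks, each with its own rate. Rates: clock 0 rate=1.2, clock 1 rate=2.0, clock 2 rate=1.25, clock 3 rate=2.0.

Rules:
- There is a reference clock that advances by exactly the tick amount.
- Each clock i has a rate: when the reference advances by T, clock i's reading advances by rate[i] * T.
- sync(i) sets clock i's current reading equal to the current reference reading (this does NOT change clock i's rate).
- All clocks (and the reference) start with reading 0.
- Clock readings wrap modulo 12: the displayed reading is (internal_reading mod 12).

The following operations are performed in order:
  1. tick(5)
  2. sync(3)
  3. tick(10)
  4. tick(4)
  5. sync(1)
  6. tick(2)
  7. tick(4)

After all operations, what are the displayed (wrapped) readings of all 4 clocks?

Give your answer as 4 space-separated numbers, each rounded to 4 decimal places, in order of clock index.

After op 1 tick(5): ref=5.0000 raw=[6.0000 10.0000 6.2500 10.0000]
After op 2 sync(3): ref=5.0000 raw=[6.0000 10.0000 6.2500 5.0000]
After op 3 tick(10): ref=15.0000 raw=[18.0000 30.0000 18.7500 25.0000]
After op 4 tick(4): ref=19.0000 raw=[22.8000 38.0000 23.7500 33.0000]
After op 5 sync(1): ref=19.0000 raw=[22.8000 19.0000 23.7500 33.0000]
After op 6 tick(2): ref=21.0000 raw=[25.2000 23.0000 26.2500 37.0000]
After op 7 tick(4): ref=25.0000 raw=[30.0000 31.0000 31.2500 45.0000]
Wrap final raw readings (mod 12): 30.0000 mod 12 = 6.0000; 31.0000 mod 12 = 7.0000; 31.2500 mod 12 = 7.2500; 45.0000 mod 12 = 9.0000

Answer: 6.0000 7.0000 7.2500 9.0000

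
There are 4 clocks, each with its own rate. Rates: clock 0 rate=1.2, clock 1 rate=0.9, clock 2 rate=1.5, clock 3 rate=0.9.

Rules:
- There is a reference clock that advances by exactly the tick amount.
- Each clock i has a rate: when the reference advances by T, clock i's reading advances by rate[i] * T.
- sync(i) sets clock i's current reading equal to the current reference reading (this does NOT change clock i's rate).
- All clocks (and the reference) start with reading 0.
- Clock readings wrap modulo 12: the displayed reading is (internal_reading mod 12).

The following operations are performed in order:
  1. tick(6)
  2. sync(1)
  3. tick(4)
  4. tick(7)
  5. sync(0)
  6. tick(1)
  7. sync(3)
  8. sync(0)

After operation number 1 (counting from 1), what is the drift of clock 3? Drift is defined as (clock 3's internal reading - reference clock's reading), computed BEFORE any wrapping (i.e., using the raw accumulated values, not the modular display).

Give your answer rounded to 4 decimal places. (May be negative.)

After op 1 tick(6): ref=6.0000 raw=[7.2000 5.4000 9.0000 5.4000]
Drift of clock 3 after op 1: 5.4000 - 6.0000 = -0.6000

Answer: -0.6000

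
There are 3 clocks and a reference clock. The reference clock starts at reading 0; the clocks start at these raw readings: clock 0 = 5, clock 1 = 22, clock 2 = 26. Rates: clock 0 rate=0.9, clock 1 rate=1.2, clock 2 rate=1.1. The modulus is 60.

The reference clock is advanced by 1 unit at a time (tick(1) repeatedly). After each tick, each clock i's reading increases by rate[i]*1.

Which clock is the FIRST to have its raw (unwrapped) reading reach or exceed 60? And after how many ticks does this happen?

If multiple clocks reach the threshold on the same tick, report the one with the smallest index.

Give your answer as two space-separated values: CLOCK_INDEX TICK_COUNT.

Answer: 2 31

Derivation:
clock 0: start=5, rate=0.9, needs 60-5 = 55; ticks = ceil(55/0.9) = ceil(61.1111) = 62; reading at tick 62 = 5 + 0.9*62 = 60.8000
clock 1: start=22, rate=1.2, needs 60-22 = 38; ticks = ceil(38/1.2) = ceil(31.6667) = 32; reading at tick 32 = 22 + 1.2*32 = 60.4000
clock 2: start=26, rate=1.1, needs 60-26 = 34; ticks = ceil(34/1.1) = ceil(30.9091) = 31; reading at tick 31 = 26 + 1.1*31 = 60.1000
Minimum tick count = 31; winners = [2]; smallest index = 2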